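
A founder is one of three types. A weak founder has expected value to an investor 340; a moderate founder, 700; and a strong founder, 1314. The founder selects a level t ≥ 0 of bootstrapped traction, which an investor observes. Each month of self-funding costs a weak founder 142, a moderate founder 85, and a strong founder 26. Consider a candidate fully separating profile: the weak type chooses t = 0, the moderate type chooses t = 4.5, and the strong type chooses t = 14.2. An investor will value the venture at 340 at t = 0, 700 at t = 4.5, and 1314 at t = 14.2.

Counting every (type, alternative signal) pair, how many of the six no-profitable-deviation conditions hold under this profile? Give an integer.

Moderate (own payoff 700 − 85×4.5 = 317.5): to t=0 gives 340 → profitable ✗; to t=14.2 gives 1314 − 85×14.2 = 107 → no gain ✓.
Strong (own payoff 1314 − 26×14.2 = 944.8): to t=0 gives 340 → no gain ✓; to t=4.5 gives 700 − 26×4.5 = 583 → no gain ✓.
Weak (own payoff 340): to t=4.5 gives 700 − 142×4.5 = 61 → no gain ✓; to t=14.2 gives 1314 − 142×14.2 = -702.4 → no gain ✓.
5 of the 6 constraints hold; not an equilibrium.

5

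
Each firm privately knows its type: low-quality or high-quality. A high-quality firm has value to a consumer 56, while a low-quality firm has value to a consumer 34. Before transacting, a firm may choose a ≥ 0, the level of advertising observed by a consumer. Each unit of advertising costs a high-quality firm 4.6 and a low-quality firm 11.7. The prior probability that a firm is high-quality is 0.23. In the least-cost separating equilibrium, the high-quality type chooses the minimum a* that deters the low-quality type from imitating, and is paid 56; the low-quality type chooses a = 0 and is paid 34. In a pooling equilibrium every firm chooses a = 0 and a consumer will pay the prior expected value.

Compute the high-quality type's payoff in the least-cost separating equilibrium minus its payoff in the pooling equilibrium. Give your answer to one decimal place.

Least-cost separating signal: a* solves 34 = 56 − 11.7·a*, so a* = (56 − 34)/11.7 ≈ 1.8803.
High-quality type's separating payoff: 56 − 4.6 × a* = 56 − 4.6 × (56 − 34)/11.7 = 56 − 101.2/11.7 ≈ 47.350.
Pooling payoff: 0.23 × 56 + 0.77 × 34 = 39.06.
Difference: 47.350 − 39.06 = 8.29, i.e. 8.3 to one decimal place.
The high-quality type prefers to separate.

8.3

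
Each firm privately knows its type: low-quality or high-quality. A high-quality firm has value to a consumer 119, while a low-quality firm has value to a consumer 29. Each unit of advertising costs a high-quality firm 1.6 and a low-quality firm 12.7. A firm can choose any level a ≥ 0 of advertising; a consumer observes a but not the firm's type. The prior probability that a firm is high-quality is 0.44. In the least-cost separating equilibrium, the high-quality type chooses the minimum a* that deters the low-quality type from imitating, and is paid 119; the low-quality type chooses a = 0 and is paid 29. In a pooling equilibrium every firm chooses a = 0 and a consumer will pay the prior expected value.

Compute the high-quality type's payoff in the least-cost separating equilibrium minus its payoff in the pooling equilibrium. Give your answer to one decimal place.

39.1

Least-cost separating signal: a* solves 29 = 119 − 12.7·a*, so a* = (119 − 29)/12.7 ≈ 7.0866.
High-quality type's separating payoff: 119 − 1.6 × a* = 119 − 1.6 × (119 − 29)/12.7 = 119 − 144/12.7 ≈ 107.661.
Pooling payoff: 0.44 × 119 + 0.56 × 29 = 68.6.
Difference: 107.661 − 68.6 = 39.061, i.e. 39.1 to one decimal place.
The high-quality type prefers to separate.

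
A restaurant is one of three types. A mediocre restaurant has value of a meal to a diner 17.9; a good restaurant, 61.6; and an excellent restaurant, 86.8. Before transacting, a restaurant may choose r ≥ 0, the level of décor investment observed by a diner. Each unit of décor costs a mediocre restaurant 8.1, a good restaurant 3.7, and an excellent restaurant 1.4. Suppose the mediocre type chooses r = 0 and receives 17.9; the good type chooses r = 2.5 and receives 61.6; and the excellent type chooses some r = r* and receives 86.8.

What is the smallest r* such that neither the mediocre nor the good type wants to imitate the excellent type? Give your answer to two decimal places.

9.31

Mediocre type (on-path payoff 17.9) won't mimic when 17.9 ≥ 86.8 − 8.1·r*, i.e. r* ≥ 8.51.
Good type (on-path payoff 61.6 − 3.7×2.5 = 52.35) won't mimic when 52.35 ≥ 86.8 − 3.7·r*, i.e. r* ≥ 9.31.
Both must hold, so r* = max(8.51, 9.31) = 9.31. The good type's constraint binds.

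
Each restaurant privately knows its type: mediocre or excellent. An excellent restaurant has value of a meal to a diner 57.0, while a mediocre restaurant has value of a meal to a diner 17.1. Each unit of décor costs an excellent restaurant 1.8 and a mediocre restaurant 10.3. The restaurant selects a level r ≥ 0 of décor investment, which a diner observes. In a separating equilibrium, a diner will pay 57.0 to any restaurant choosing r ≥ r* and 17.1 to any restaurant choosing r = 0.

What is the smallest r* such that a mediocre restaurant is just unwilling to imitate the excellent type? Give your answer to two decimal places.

3.87

A mediocre restaurant choosing r = 0 receives 17.1.
Imitating at r* instead would pay 57.0 at cost 10.3·r*, netting 57.0 − 10.3·r*.
Indifference: 17.1 = 57.0 − 10.3·r*, so r* = (57.0 − 17.1) / 10.3 ≈ 3.87.
At r* the mediocre type's incentive constraint just binds; the excellent type strictly prefers r* since its per-unit cost is lower.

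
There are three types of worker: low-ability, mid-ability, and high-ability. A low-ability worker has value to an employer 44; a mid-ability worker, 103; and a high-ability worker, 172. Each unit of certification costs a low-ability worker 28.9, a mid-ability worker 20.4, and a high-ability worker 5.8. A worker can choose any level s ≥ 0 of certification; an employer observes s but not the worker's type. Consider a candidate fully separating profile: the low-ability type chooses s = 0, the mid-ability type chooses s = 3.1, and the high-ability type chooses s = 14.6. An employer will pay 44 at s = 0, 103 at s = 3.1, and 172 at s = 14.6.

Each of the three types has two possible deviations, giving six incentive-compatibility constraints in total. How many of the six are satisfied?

5

High-ability (own payoff 172 − 5.8×14.6 = 87.32): to s=0 gives 44 → no gain ✓; to s=3.1 gives 103 − 5.8×3.1 = 85.02 → no gain ✓.
Low-ability (own payoff 44): to s=3.1 gives 103 − 28.9×3.1 = 13.41 → no gain ✓; to s=14.6 gives 172 − 28.9×14.6 = -249.94 → no gain ✓.
Mid-ability (own payoff 103 − 20.4×3.1 = 39.76): to s=0 gives 44 → profitable ✗; to s=14.6 gives 172 − 20.4×14.6 = -125.84 → no gain ✓.
5 of the 6 constraints hold; not an equilibrium.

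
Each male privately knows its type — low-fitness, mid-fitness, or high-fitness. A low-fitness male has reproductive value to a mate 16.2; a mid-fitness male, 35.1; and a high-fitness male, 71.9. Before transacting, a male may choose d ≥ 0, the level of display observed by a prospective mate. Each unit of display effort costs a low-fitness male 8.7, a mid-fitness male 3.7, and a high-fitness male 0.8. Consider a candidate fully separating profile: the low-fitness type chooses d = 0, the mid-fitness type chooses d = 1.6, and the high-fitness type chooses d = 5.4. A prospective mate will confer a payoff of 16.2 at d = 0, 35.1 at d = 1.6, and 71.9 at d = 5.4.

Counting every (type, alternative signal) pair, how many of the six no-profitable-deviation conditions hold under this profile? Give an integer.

Mid-fitness (own payoff 35.1 − 3.7×1.6 = 29.18): to d=0 gives 16.2 → no gain ✓; to d=5.4 gives 71.9 − 3.7×5.4 = 51.92 → profitable ✗.
High-fitness (own payoff 71.9 − 0.8×5.4 = 67.58): to d=0 gives 16.2 → no gain ✓; to d=1.6 gives 35.1 − 0.8×1.6 = 33.82 → no gain ✓.
Low-fitness (own payoff 16.2): to d=1.6 gives 35.1 − 8.7×1.6 = 21.18 → profitable ✗; to d=5.4 gives 71.9 − 8.7×5.4 = 24.92 → profitable ✗.
3 of the 6 constraints hold; not an equilibrium.

3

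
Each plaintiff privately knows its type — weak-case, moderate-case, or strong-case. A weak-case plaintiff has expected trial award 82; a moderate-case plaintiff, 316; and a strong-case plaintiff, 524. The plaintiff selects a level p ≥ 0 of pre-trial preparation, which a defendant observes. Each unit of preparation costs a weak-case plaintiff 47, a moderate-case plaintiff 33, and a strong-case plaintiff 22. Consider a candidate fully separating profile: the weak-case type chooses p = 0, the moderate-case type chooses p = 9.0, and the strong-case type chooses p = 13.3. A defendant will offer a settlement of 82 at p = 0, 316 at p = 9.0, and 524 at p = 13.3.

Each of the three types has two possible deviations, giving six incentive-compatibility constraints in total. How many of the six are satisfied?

Strong-case (own payoff 524 − 22×13.3 = 231.4): to p=0 gives 82 → no gain ✓; to p=9.0 gives 316 − 22×9.0 = 118 → no gain ✓.
Moderate-case (own payoff 316 − 33×9.0 = 19): to p=0 gives 82 → profitable ✗; to p=13.3 gives 524 − 33×13.3 = 85.1 → profitable ✗.
Weak-case (own payoff 82): to p=9.0 gives 316 − 47×9.0 = -107 → no gain ✓; to p=13.3 gives 524 − 47×13.3 = -101.1 → no gain ✓.
4 of the 6 constraints hold; not an equilibrium.

4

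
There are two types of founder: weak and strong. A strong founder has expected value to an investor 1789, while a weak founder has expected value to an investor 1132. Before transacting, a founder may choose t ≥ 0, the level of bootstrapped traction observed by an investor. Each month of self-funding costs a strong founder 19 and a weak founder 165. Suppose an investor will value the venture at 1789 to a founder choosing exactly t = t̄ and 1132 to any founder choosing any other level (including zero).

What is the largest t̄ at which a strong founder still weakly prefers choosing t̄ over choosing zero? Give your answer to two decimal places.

34.58

Choosing t̄ yields the strong type 1789 − 19·t̄; choosing zero yields 1132.
The strong type is indifferent at 1789 − 19·t̄ = 1132, i.e. t̄ = (1789 − 1132) / 19 ≈ 34.58.
For any t̄ above 34.58 the strong type would rather pool at zero, so separation collapses.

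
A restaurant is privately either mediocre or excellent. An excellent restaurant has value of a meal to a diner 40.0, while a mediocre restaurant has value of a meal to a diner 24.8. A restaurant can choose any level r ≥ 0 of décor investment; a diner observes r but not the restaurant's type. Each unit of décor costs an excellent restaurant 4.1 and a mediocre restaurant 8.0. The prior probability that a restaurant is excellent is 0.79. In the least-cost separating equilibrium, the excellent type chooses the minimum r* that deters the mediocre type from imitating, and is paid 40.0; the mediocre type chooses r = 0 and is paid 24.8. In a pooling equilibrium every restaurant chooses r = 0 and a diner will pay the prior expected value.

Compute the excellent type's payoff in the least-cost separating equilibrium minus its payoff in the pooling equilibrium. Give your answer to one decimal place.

Least-cost separating signal: r* solves 24.8 = 40.0 − 8.0·r*, so r* = (40.0 − 24.8)/8.0 = 1.9.
Excellent type's separating payoff: 40.0 − 4.1 × r* = 40.0 − 4.1 × (40.0 − 24.8)/8.0 = 40.0 − 62.32/8.0 = 32.21.
Pooling payoff: 0.79 × 40.0 + 0.21 × 24.8 = 36.808.
Difference: 32.21 − 36.808 = -4.598, i.e. -4.6 to one decimal place.
The excellent type would prefer the pooling outcome.

-4.6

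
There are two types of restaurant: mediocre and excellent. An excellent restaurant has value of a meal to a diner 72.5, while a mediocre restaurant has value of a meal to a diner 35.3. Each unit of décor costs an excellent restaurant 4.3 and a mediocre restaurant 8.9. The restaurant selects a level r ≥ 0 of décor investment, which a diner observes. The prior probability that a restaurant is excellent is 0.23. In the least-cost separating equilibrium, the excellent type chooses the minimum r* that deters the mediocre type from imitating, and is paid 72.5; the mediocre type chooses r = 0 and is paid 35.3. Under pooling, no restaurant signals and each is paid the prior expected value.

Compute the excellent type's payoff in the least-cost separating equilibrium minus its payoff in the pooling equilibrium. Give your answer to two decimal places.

Least-cost separating signal: r* solves 35.3 = 72.5 − 8.9·r*, so r* = (72.5 − 35.3)/8.9 ≈ 4.1798.
Excellent type's separating payoff: 72.5 − 4.3 × r* = 72.5 − 4.3 × (72.5 − 35.3)/8.9 = 72.5 − 159.96/8.9 ≈ 54.5270.
Pooling payoff: 0.23 × 72.5 + 0.77 × 35.3 = 43.856.
Difference: 54.5270 − 43.856 = 10.671, i.e. 10.67 to two decimal places.
The excellent type prefers to separate.

10.67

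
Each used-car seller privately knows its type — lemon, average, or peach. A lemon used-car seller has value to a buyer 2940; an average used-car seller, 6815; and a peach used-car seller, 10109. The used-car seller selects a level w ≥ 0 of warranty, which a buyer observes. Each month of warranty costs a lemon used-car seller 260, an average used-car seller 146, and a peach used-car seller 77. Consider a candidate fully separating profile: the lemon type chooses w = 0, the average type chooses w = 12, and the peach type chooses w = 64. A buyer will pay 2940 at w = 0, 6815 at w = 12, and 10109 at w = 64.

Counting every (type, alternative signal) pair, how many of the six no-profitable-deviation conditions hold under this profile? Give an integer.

4

Peach (own payoff 10109 − 77×64 = 5181): to w=0 gives 2940 → no gain ✓; to w=12 gives 6815 − 77×12 = 5891 → profitable ✗.
Lemon (own payoff 2940): to w=12 gives 6815 − 260×12 = 3695 → profitable ✗; to w=64 gives 10109 − 260×64 = -6531 → no gain ✓.
Average (own payoff 6815 − 146×12 = 5063): to w=0 gives 2940 → no gain ✓; to w=64 gives 10109 − 146×64 = 765 → no gain ✓.
4 of the 6 constraints hold; not an equilibrium.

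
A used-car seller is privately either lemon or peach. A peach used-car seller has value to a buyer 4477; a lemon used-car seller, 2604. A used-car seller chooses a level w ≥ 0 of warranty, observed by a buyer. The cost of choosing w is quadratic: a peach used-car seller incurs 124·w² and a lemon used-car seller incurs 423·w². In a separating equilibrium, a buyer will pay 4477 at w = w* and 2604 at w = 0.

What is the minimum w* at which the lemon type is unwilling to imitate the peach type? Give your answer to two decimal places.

2.10

The lemon type at w = 0 receives 2604; imitating at w* yields 4477 − 423·w*².
Indifference: 2604 = 4477 − 423·w*², so w*² = (4477 − 2604) / 423 ≈ 4.4279.
w* = √4.4279 ≈ 2.10.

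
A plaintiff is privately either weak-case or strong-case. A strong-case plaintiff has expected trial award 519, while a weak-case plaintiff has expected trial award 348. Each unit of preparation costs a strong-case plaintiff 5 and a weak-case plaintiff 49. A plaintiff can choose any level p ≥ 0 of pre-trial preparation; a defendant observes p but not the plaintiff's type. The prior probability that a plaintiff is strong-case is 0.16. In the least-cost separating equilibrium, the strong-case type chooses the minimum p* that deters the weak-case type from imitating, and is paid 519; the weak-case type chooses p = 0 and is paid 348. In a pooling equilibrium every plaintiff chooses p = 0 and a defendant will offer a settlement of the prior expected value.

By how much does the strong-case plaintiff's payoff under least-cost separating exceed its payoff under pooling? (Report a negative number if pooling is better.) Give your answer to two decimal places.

126.19

Least-cost separating signal: p* solves 348 = 519 − 49·p*, so p* = (519 − 348)/49 ≈ 3.4898.
Strong-case type's separating payoff: 519 − 5 × p* = 519 − 5 × (519 − 348)/49 = 519 − 855/49 ≈ 501.5510.
Pooling payoff: 0.16 × 519 + 0.84 × 348 = 375.36.
Difference: 501.5510 − 375.36 = 126.191, i.e. 126.19 to two decimal places.
The strong-case type prefers to separate.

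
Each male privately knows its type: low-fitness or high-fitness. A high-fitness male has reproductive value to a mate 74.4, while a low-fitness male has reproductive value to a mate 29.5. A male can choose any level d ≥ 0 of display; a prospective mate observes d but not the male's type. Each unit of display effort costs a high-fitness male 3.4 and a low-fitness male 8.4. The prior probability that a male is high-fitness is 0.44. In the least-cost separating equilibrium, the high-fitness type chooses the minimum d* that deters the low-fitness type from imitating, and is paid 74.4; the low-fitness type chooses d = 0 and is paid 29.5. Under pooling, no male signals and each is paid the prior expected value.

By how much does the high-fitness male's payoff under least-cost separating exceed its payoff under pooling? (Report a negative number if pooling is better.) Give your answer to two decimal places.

Least-cost separating signal: d* solves 29.5 = 74.4 − 8.4·d*, so d* = (74.4 − 29.5)/8.4 ≈ 5.3452.
High-fitness type's separating payoff: 74.4 − 3.4 × d* = 74.4 − 3.4 × (74.4 − 29.5)/8.4 = 74.4 − 152.66/8.4 ≈ 56.2262.
Pooling payoff: 0.44 × 74.4 + 0.56 × 29.5 = 49.256.
Difference: 56.2262 − 49.256 = 6.9702, i.e. 6.97 to two decimal places.
The high-fitness type prefers to separate.

6.97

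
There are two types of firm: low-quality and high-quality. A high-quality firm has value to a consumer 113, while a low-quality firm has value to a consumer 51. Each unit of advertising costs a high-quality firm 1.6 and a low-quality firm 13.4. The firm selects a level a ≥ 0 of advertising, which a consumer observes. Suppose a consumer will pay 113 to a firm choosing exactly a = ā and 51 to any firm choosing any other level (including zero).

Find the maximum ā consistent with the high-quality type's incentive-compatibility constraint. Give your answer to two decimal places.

38.75

Choosing ā yields the high-quality type 113 − 1.6·ā; choosing zero yields 51.
The high-quality type is indifferent at 113 − 1.6·ā = 51, i.e. ā = (113 − 51) / 1.6 = 38.75.
For any ā above 38.75 the high-quality type would rather pool at zero, so separation collapses.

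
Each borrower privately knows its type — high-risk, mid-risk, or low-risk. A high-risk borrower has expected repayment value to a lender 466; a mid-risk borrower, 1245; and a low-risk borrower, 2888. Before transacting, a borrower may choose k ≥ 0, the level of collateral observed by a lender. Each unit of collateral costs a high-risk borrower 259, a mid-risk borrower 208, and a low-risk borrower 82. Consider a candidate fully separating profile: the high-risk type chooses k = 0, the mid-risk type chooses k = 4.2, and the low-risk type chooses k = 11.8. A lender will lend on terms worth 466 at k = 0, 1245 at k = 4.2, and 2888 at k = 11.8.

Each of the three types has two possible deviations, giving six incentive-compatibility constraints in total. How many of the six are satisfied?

Low-risk (own payoff 2888 − 82×11.8 = 1920.4): to k=0 gives 466 → no gain ✓; to k=4.2 gives 1245 − 82×4.2 = 900.6 → no gain ✓.
High-risk (own payoff 466): to k=4.2 gives 1245 − 259×4.2 = 157.2 → no gain ✓; to k=11.8 gives 2888 − 259×11.8 = -168.2 → no gain ✓.
Mid-risk (own payoff 1245 − 208×4.2 = 371.4): to k=0 gives 466 → profitable ✗; to k=11.8 gives 2888 − 208×11.8 = 433.6 → profitable ✗.
4 of the 6 constraints hold; not an equilibrium.

4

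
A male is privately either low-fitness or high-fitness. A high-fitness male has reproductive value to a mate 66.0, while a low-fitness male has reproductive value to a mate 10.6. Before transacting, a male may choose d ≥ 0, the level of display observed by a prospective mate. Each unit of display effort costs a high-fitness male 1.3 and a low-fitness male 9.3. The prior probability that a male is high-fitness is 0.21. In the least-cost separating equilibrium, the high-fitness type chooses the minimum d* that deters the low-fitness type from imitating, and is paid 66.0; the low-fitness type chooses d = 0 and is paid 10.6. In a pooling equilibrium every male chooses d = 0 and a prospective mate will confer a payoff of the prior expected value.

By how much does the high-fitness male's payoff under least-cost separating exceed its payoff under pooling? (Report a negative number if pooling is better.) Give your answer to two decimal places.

36.02

Least-cost separating signal: d* solves 10.6 = 66.0 − 9.3·d*, so d* = (66.0 − 10.6)/9.3 ≈ 5.9570.
High-fitness type's separating payoff: 66.0 − 1.3 × d* = 66.0 − 1.3 × (66.0 − 10.6)/9.3 = 66.0 − 72.02/9.3 ≈ 58.2559.
Pooling payoff: 0.21 × 66.0 + 0.79 × 10.6 = 22.234.
Difference: 58.2559 − 22.234 = 36.0219, i.e. 36.02 to two decimal places.
The high-fitness type prefers to separate.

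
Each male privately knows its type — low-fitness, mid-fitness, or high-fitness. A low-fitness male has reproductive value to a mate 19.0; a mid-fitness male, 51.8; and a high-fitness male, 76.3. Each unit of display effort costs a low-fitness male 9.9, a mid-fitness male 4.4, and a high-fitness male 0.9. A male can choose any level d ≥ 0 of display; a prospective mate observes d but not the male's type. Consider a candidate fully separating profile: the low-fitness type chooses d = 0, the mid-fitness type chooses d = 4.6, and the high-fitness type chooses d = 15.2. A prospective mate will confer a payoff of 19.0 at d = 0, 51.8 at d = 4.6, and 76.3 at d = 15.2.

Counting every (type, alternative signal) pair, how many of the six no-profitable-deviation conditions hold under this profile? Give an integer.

Mid-fitness (own payoff 51.8 − 4.4×4.6 = 31.56): to d=0 gives 19.0 → no gain ✓; to d=15.2 gives 76.3 − 4.4×15.2 = 9.42 → no gain ✓.
Low-fitness (own payoff 19.0): to d=4.6 gives 51.8 − 9.9×4.6 = 6.26 → no gain ✓; to d=15.2 gives 76.3 − 9.9×15.2 = -74.18 → no gain ✓.
High-fitness (own payoff 76.3 − 0.9×15.2 = 62.62): to d=0 gives 19.0 → no gain ✓; to d=4.6 gives 51.8 − 0.9×4.6 = 47.66 → no gain ✓.
6 of the 6 constraints hold; this profile is a separating equilibrium.

6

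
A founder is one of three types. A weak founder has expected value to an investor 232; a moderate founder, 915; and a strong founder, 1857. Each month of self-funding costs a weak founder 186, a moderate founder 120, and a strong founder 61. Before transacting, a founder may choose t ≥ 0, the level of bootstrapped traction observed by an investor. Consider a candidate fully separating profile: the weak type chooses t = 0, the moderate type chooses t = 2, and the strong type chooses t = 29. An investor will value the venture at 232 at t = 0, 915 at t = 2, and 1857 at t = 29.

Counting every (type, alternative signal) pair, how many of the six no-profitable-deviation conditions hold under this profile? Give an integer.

Strong (own payoff 1857 − 61×29 = 88): to t=0 gives 232 → profitable ✗; to t=2 gives 915 − 61×2 = 793 → profitable ✗.
Weak (own payoff 232): to t=2 gives 915 − 186×2 = 543 → profitable ✗; to t=29 gives 1857 − 186×29 = -3537 → no gain ✓.
Moderate (own payoff 915 − 120×2 = 675): to t=0 gives 232 → no gain ✓; to t=29 gives 1857 − 120×29 = -1623 → no gain ✓.
3 of the 6 constraints hold; not an equilibrium.

3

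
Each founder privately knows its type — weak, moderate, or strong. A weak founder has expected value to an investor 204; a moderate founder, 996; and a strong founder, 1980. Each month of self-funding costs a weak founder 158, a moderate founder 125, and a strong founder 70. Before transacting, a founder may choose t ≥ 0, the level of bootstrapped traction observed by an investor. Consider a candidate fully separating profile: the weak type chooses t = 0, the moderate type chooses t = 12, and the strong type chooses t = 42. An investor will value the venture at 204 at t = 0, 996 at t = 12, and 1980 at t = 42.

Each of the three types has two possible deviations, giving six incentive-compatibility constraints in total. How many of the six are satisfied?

Moderate (own payoff 996 − 125×12 = -504): to t=0 gives 204 → profitable ✗; to t=42 gives 1980 − 125×42 = -3270 → no gain ✓.
Weak (own payoff 204): to t=12 gives 996 − 158×12 = -900 → no gain ✓; to t=42 gives 1980 − 158×42 = -4656 → no gain ✓.
Strong (own payoff 1980 − 70×42 = -960): to t=0 gives 204 → profitable ✗; to t=12 gives 996 − 70×12 = 156 → profitable ✗.
3 of the 6 constraints hold; not an equilibrium.

3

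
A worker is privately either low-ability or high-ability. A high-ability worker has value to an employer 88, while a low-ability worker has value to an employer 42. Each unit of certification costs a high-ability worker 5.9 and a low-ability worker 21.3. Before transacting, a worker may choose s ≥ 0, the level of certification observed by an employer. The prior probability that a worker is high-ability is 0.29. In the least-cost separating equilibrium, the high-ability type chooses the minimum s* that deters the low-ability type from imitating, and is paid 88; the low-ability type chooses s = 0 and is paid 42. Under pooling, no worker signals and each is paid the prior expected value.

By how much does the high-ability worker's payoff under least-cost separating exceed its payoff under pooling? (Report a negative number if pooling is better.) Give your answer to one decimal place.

Least-cost separating signal: s* solves 42 = 88 − 21.3·s*, so s* = (88 − 42)/21.3 ≈ 2.1596.
High-ability type's separating payoff: 88 − 5.9 × s* = 88 − 5.9 × (88 − 42)/21.3 = 88 − 271.4/21.3 ≈ 75.258.
Pooling payoff: 0.29 × 88 + 0.71 × 42 = 55.34.
Difference: 75.258 − 55.34 = 19.918, i.e. 19.9 to one decimal place.
The high-ability type prefers to separate.

19.9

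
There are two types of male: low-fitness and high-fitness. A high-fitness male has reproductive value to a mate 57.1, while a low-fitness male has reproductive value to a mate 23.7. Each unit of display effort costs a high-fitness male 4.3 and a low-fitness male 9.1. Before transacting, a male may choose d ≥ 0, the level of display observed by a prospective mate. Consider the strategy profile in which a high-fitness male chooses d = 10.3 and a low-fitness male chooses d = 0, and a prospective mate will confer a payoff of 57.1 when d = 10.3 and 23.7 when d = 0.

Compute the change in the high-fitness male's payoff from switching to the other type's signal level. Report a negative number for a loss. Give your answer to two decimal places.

10.89

Playing d = 10.3 the high-fitness male receives 57.1 − 4.3 × 10.3 = 12.81.
Deviating to d = 0 yields 23.7 instead.
Gain from deviating: 23.7 − 12.81 = 10.89.
The gain is positive, so the high-fitness type's incentive-compatibility constraint is violated — this profile is not a separating equilibrium.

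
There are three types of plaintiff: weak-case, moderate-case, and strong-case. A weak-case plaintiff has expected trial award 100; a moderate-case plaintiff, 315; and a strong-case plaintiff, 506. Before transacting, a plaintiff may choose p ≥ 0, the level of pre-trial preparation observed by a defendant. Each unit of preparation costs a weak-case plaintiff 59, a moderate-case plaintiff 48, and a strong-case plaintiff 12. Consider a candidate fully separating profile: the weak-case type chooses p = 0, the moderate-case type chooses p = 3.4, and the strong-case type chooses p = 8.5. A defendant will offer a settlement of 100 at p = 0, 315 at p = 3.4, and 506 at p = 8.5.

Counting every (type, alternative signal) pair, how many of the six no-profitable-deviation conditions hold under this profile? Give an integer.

Strong-case (own payoff 506 − 12×8.5 = 404): to p=0 gives 100 → no gain ✓; to p=3.4 gives 315 − 12×3.4 = 274.2 → no gain ✓.
Moderate-case (own payoff 315 − 48×3.4 = 151.8): to p=0 gives 100 → no gain ✓; to p=8.5 gives 506 − 48×8.5 = 98 → no gain ✓.
Weak-case (own payoff 100): to p=3.4 gives 315 − 59×3.4 = 114.4 → profitable ✗; to p=8.5 gives 506 − 59×8.5 = 4.5 → no gain ✓.
5 of the 6 constraints hold; not an equilibrium.

5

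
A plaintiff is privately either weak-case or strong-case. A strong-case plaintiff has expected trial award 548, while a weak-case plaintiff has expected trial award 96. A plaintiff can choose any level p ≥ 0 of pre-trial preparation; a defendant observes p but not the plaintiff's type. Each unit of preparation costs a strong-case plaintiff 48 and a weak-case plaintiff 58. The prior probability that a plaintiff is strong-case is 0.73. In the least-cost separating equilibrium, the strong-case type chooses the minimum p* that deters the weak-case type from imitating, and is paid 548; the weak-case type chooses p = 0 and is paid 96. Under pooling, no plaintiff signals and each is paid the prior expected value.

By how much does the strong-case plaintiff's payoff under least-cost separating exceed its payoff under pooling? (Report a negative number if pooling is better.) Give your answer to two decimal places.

-252.03

Least-cost separating signal: p* solves 96 = 548 − 58·p*, so p* = (548 − 96)/58 ≈ 7.7931.
Strong-case type's separating payoff: 548 − 48 × p* = 548 − 48 × (548 − 96)/58 = 548 − 21696/58 ≈ 173.9310.
Pooling payoff: 0.73 × 548 + 0.27 × 96 = 425.96.
Difference: 173.9310 − 425.96 = -252.029, i.e. -252.03 to two decimal places.
The strong-case type would prefer the pooling outcome.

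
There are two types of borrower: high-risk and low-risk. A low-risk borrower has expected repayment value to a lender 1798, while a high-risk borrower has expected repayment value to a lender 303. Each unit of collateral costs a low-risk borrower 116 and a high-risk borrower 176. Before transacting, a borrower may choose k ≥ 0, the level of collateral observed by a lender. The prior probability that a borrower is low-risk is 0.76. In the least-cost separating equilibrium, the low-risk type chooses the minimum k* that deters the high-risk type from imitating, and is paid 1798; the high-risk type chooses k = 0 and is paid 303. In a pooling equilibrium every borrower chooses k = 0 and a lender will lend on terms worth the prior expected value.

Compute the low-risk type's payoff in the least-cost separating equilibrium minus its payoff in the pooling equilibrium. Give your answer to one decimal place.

-626.5

Least-cost separating signal: k* solves 303 = 1798 − 176·k*, so k* = (1798 − 303)/176 ≈ 8.4943.
Low-risk type's separating payoff: 1798 − 116 × k* = 1798 − 116 × (1798 − 303)/176 = 1798 − 173420/176 ≈ 812.659.
Pooling payoff: 0.76 × 1798 + 0.24 × 303 = 1439.2.
Difference: 812.659 − 1439.2 = -626.541, i.e. -626.5 to one decimal place.
The low-risk type would prefer the pooling outcome.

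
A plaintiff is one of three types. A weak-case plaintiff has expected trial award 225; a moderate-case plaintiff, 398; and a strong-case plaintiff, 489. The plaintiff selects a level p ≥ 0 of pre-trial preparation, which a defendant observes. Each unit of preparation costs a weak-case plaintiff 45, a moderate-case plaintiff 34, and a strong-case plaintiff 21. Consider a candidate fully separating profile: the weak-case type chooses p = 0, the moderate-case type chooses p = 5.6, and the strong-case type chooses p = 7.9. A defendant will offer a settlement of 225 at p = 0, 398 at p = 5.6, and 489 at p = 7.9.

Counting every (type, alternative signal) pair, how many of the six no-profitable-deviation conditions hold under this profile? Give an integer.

Weak-case (own payoff 225): to p=5.6 gives 398 − 45×5.6 = 146 → no gain ✓; to p=7.9 gives 489 − 45×7.9 = 133.5 → no gain ✓.
Moderate-case (own payoff 398 − 34×5.6 = 207.6): to p=0 gives 225 → profitable ✗; to p=7.9 gives 489 − 34×7.9 = 220.4 → profitable ✗.
Strong-case (own payoff 489 − 21×7.9 = 323.1): to p=0 gives 225 → no gain ✓; to p=5.6 gives 398 − 21×5.6 = 280.4 → no gain ✓.
4 of the 6 constraints hold; not an equilibrium.

4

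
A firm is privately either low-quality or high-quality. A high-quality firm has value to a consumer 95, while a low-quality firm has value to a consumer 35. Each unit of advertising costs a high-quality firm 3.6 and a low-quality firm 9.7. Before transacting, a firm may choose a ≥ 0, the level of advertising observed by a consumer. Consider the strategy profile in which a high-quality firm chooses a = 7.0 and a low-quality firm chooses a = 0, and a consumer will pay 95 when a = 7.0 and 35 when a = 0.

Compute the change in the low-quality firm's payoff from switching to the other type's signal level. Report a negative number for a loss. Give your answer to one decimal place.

-7.9

Playing a = 0 the low-quality firm receives 35.
Deviating to a = 7.0 brings payment 95 at cost 9.7 × 7.0 = 67.9, netting 27.1.
Gain from deviating: 27.1 − 35 = -7.9.
The gain is negative, so the low-quality type's incentive-compatibility constraint is satisfied.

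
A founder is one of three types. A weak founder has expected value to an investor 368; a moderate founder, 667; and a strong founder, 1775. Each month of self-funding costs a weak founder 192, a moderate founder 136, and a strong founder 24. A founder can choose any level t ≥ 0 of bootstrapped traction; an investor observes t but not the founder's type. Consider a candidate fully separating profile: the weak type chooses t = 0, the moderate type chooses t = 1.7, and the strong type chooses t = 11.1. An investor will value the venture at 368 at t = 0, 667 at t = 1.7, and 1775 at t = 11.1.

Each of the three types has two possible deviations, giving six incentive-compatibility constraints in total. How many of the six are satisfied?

6

Weak (own payoff 368): to t=1.7 gives 667 − 192×1.7 = 340.6 → no gain ✓; to t=11.1 gives 1775 − 192×11.1 = -356.2 → no gain ✓.
Moderate (own payoff 667 − 136×1.7 = 435.8): to t=0 gives 368 → no gain ✓; to t=11.1 gives 1775 − 136×11.1 = 265.4 → no gain ✓.
Strong (own payoff 1775 − 24×11.1 = 1508.6): to t=0 gives 368 → no gain ✓; to t=1.7 gives 667 − 24×1.7 = 626.2 → no gain ✓.
6 of the 6 constraints hold; this profile is a separating equilibrium.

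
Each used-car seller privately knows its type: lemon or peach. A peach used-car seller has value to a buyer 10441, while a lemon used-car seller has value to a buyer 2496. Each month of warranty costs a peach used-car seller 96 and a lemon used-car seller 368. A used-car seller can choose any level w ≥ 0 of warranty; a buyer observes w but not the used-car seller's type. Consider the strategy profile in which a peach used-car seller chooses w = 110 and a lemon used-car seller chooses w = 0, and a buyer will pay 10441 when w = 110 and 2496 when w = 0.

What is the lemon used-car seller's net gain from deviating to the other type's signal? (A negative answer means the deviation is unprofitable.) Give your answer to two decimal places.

-32535.00

Playing w = 0 the lemon used-car seller receives 2496.
Deviating to w = 110 brings payment 10441 at cost 368 × 110 = 40480, netting -30039.
Gain from deviating: -30039 − 2496 = -32535.00.
The gain is negative, so the lemon type's incentive-compatibility constraint is satisfied.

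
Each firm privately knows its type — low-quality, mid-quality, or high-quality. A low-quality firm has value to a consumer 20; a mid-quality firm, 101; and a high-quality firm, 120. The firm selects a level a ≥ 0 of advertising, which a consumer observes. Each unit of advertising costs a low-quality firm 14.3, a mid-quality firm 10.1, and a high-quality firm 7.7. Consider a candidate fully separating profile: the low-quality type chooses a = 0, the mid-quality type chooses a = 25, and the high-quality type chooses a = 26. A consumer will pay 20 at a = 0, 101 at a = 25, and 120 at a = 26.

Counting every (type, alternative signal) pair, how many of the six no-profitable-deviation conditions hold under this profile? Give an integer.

3

Mid-quality (own payoff 101 − 10.1×25 = -151.5): to a=0 gives 20 → profitable ✗; to a=26 gives 120 − 10.1×26 = -142.6 → profitable ✗.
High-quality (own payoff 120 − 7.7×26 = -80.2): to a=0 gives 20 → profitable ✗; to a=25 gives 101 − 7.7×25 = -91.5 → no gain ✓.
Low-quality (own payoff 20): to a=25 gives 101 − 14.3×25 = -256.5 → no gain ✓; to a=26 gives 120 − 14.3×26 = -251.8 → no gain ✓.
3 of the 6 constraints hold; not an equilibrium.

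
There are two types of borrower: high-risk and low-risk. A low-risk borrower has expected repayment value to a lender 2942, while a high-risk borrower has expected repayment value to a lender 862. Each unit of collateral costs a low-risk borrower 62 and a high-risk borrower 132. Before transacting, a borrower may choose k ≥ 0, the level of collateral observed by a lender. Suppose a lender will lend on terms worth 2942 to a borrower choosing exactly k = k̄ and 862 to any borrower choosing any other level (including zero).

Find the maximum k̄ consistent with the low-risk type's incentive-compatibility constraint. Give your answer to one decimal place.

33.5

Choosing k̄ yields the low-risk type 2942 − 62·k̄; choosing zero yields 862.
The low-risk type is indifferent at 2942 − 62·k̄ = 862, i.e. k̄ = (2942 − 862) / 62 ≈ 33.5.
For any k̄ above 33.5 the low-risk type would rather pool at zero, so separation collapses.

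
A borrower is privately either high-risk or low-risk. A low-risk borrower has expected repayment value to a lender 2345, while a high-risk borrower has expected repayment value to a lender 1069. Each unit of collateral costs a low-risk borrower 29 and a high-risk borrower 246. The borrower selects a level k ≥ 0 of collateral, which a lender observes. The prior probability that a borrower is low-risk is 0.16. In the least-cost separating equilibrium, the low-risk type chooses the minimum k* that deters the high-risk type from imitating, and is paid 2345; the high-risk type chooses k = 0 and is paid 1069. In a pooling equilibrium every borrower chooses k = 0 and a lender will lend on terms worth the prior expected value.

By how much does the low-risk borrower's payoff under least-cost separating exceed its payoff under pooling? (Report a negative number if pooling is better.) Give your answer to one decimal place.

Least-cost separating signal: k* solves 1069 = 2345 − 246·k*, so k* = (2345 − 1069)/246 ≈ 5.1870.
Low-risk type's separating payoff: 2345 − 29 × k* = 2345 − 29 × (2345 − 1069)/246 = 2345 − 37004/246 ≈ 2194.577.
Pooling payoff: 0.16 × 2345 + 0.84 × 1069 = 1273.16.
Difference: 2194.577 − 1273.16 = 921.417, i.e. 921.4 to one decimal place.
The low-risk type prefers to separate.

921.4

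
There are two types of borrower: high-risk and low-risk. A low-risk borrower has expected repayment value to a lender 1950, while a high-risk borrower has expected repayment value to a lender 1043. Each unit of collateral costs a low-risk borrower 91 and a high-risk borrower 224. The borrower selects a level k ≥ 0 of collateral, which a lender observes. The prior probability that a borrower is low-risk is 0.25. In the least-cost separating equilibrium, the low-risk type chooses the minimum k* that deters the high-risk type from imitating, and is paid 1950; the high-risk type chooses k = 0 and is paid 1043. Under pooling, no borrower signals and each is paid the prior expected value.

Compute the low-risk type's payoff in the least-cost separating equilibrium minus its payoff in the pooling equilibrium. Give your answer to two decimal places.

Least-cost separating signal: k* solves 1043 = 1950 − 224·k*, so k* = (1950 − 1043)/224 ≈ 4.0491.
Low-risk type's separating payoff: 1950 − 91 × k* = 1950 − 91 × (1950 − 1043)/224 = 1950 − 82537/224 ≈ 1581.5313.
Pooling payoff: 0.25 × 1950 + 0.75 × 1043 = 1269.75.
Difference: 1581.5313 − 1269.75 = 311.7813, i.e. 311.78 to two decimal places.
The low-risk type prefers to separate.

311.78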